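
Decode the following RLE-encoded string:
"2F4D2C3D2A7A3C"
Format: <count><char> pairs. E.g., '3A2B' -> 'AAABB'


Expanding each <count><char> pair:
  2F -> 'FF'
  4D -> 'DDDD'
  2C -> 'CC'
  3D -> 'DDD'
  2A -> 'AA'
  7A -> 'AAAAAAA'
  3C -> 'CCC'

Decoded = FFDDDDCCDDDAAAAAAAAACCC


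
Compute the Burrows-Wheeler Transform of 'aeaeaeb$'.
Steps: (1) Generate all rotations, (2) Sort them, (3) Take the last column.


Rotations (sorted):
  0: $aeaeaeb -> last char: b
  1: aeaeaeb$ -> last char: $
  2: aeaeb$ae -> last char: e
  3: aeb$aeae -> last char: e
  4: b$aeaeae -> last char: e
  5: eaeaeb$a -> last char: a
  6: eaeb$aea -> last char: a
  7: eb$aeaea -> last char: a


BWT = b$eeeaaa


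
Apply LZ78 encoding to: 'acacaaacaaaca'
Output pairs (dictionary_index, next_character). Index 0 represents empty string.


LZ78 encoding steps:
Dictionary: {0: ''}
Step 1: w='' (idx 0), next='a' -> output (0, 'a'), add 'a' as idx 1
Step 2: w='' (idx 0), next='c' -> output (0, 'c'), add 'c' as idx 2
Step 3: w='a' (idx 1), next='c' -> output (1, 'c'), add 'ac' as idx 3
Step 4: w='a' (idx 1), next='a' -> output (1, 'a'), add 'aa' as idx 4
Step 5: w='ac' (idx 3), next='a' -> output (3, 'a'), add 'aca' as idx 5
Step 6: w='aa' (idx 4), next='c' -> output (4, 'c'), add 'aac' as idx 6
Step 7: w='a' (idx 1), end of input -> output (1, '')


Encoded: [(0, 'a'), (0, 'c'), (1, 'c'), (1, 'a'), (3, 'a'), (4, 'c'), (1, '')]


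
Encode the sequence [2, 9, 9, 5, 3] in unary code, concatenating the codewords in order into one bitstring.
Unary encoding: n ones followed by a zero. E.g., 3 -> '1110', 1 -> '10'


Encode each number as n ones followed by a terminating 0:
  2 -> 110 (3 bits)
  9 -> 1111111110 (10 bits)
  9 -> 1111111110 (10 bits)
  5 -> 111110 (6 bits)
  3 -> 1110 (4 bits)
Total length = 3 + 10 + 10 + 6 + 4 = 33 bits.

Unary([2, 9, 9, 5, 3]) = 110111111111011111111101111101110 (33 bits)


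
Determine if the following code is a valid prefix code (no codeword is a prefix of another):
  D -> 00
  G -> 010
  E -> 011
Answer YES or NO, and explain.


Checking each pair (does one codeword prefix another?):
  D='00' vs G='010': no prefix
  D='00' vs E='011': no prefix
  G='010' vs D='00': no prefix
  G='010' vs E='011': no prefix
  E='011' vs D='00': no prefix
  E='011' vs G='010': no prefix
No violation found over all pairs.

YES -- this is a valid prefix code. No codeword is a prefix of any other codeword.


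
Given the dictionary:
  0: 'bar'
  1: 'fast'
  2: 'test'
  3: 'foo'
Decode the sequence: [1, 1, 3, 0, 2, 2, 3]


Look up each index in the dictionary:
  1 -> 'fast'
  1 -> 'fast'
  3 -> 'foo'
  0 -> 'bar'
  2 -> 'test'
  2 -> 'test'
  3 -> 'foo'

Decoded: "fast fast foo bar test test foo"


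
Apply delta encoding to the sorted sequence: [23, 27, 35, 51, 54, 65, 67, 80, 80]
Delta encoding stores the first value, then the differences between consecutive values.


First value: 23
Deltas:
  27 - 23 = 4
  35 - 27 = 8
  51 - 35 = 16
  54 - 51 = 3
  65 - 54 = 11
  67 - 65 = 2
  80 - 67 = 13
  80 - 80 = 0


Delta encoded: [23, 4, 8, 16, 3, 11, 2, 13, 0]


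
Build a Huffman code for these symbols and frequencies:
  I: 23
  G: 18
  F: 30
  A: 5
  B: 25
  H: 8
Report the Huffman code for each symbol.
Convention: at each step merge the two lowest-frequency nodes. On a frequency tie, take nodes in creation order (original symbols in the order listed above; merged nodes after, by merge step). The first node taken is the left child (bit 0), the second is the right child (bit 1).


Huffman tree construction:
Step 1: Merge A(5) + H(8) = 13
Step 2: Merge (A+H)(13) + G(18) = 31
Step 3: Merge I(23) + B(25) = 48
Step 4: Merge F(30) + ((A+H)+G)(31) = 61
Step 5: Merge (I+B)(48) + (F+((A+H)+G))(61) = 109
Read each symbol's code off the tree from the root (left child = 0, right child = 1).

Codes:
  I: 00 (length 2)
  G: 111 (length 3)
  F: 10 (length 2)
  A: 1100 (length 4)
  B: 01 (length 2)
  H: 1101 (length 4)
Average code length: 262/109 = 2.4037 bits/symbol


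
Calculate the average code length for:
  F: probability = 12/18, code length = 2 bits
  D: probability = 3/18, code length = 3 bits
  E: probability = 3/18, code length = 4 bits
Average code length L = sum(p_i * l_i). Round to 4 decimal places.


Weighted contributions p_i * l_i:
  F: (12/18) * 2 = 24/18
  D: (3/18) * 3 = 9/18
  E: (3/18) * 4 = 12/18
Sum = (24 + 9 + 12)/18 = 45/18

L = 45/18 = 2.5000 bits/symbol


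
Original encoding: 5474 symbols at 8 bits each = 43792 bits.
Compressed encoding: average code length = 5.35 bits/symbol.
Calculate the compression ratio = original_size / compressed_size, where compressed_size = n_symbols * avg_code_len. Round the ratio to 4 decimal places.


original_size = n_symbols * orig_bits = 5474 * 8 = 43792 bits
compressed_size = n_symbols * avg_code_len = 5474 * 5.35 = 29285.9 bits
ratio = original_size / compressed_size = 43792 / 29285.9 = 1.4953

Compression ratio = 1.4953


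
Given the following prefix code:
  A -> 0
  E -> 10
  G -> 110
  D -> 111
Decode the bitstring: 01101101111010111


Decoding step by step:
Bits 0 -> A
Bits 110 -> G
Bits 110 -> G
Bits 111 -> D
Bits 10 -> E
Bits 10 -> E
Bits 111 -> D


Decoded message: AGGDEED


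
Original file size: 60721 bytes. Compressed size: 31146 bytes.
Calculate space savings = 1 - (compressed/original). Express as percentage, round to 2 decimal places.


ratio = compressed/original = 31146/60721 = 0.512936
savings = 1 - ratio = 1 - 0.512936 = 0.487064
as a percentage: 0.487064 * 100 = 48.71%

Space savings = 1 - 31146/60721 = 48.71%


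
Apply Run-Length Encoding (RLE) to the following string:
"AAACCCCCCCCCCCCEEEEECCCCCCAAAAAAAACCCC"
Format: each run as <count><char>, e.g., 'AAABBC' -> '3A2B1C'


Scanning runs left to right:
  i=0: run of 'A' x 3 -> '3A'
  i=3: run of 'C' x 12 -> '12C'
  i=15: run of 'E' x 5 -> '5E'
  i=20: run of 'C' x 6 -> '6C'
  i=26: run of 'A' x 8 -> '8A'
  i=34: run of 'C' x 4 -> '4C'

RLE = 3A12C5E6C8A4C


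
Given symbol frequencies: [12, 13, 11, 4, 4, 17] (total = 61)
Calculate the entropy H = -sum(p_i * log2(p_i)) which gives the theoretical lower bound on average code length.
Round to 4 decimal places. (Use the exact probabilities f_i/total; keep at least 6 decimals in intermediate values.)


Per-symbol terms -p_i * log2(p_i) with p_i = f_i/61:
  p = 12/61 = 0.196721: log2(p) = -2.345775, -p*log2(p) = 0.461464
  p = 13/61 = 0.213115: log2(p) = -2.230298, -p*log2(p) = 0.475309
  p = 11/61 = 0.180328: log2(p) = -2.471306, -p*log2(p) = 0.445645
  p = 4/61 = 0.065574: log2(p) = -3.930737, -p*log2(p) = 0.257753
  p = 4/61 = 0.065574: log2(p) = -3.930737, -p*log2(p) = 0.257753
  p = 17/61 = 0.278689: log2(p) = -1.843274, -p*log2(p) = 0.513699
H = 0.461464 + 0.475309 + 0.445645 + 0.257753 + 0.257753 + 0.513699 = 2.411623

H = 2.4116 bits/symbol


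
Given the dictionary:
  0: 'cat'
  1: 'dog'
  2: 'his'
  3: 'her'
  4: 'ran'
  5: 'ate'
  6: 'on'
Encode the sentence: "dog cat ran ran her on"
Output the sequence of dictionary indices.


Look up each word in the dictionary:
  'dog' -> 1
  'cat' -> 0
  'ran' -> 4
  'ran' -> 4
  'her' -> 3
  'on' -> 6

Encoded: [1, 0, 4, 4, 3, 6]


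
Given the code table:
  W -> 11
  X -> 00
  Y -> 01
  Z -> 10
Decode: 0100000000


Decoding:
01 -> Y
00 -> X
00 -> X
00 -> X
00 -> X


Result: YXXXX


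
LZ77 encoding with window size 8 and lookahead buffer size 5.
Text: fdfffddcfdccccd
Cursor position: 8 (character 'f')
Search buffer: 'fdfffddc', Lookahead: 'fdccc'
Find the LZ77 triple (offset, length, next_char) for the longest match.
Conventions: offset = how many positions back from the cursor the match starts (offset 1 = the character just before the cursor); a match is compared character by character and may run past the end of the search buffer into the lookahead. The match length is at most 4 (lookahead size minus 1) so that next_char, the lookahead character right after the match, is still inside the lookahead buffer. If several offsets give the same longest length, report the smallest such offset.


Try each offset into the search buffer:
  offset=1 (pos 7, char 'c'): match length 0
  offset=2 (pos 6, char 'd'): match length 0
  offset=3 (pos 5, char 'd'): match length 0
  offset=4 (pos 4, char 'f'): match length 2
  offset=5 (pos 3, char 'f'): match length 1
  offset=6 (pos 2, char 'f'): match length 1
  offset=7 (pos 1, char 'd'): match length 0
  offset=8 (pos 0, char 'f'): match length 2
Longest match has length 2, found at offsets 4, 8; take the smallest, offset 4.
next_char = character at position 8 + 2 = 10 -> 'c'

Best match: offset=4, length=2 (matching 'fd' starting at position 4)
LZ77 triple: (4, 2, 'c')


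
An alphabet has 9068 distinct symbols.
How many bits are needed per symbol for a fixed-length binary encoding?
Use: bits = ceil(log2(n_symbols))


log2(9068) = 13.1466
Bracket: 2^13 = 8192 < 9068 <= 2^14 = 16384
So ceil(log2(9068)) = 14

bits = ceil(log2(9068)) = ceil(13.1466) = 14 bits


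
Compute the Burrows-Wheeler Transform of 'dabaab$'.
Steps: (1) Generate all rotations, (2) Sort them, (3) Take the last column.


Rotations (sorted):
  0: $dabaab -> last char: b
  1: aab$dab -> last char: b
  2: ab$daba -> last char: a
  3: abaab$d -> last char: d
  4: b$dabaa -> last char: a
  5: baab$da -> last char: a
  6: dabaab$ -> last char: $


BWT = bbadaa$


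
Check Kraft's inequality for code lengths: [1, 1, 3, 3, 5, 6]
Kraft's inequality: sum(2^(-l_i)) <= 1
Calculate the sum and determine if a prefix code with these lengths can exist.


Sum = 2^(-1) + 2^(-1) + 2^(-3) + 2^(-3) + 2^(-5) + 2^(-6)
    = 0.5 + 0.5 + 0.125 + 0.125 + 0.03125 + 0.015625
    = 83/64 = 1.296875
Since 1.296875 > 1, Kraft's inequality is NOT satisfied.
A prefix code with these lengths CANNOT exist.

Kraft sum = 1.296875. Not satisfied.


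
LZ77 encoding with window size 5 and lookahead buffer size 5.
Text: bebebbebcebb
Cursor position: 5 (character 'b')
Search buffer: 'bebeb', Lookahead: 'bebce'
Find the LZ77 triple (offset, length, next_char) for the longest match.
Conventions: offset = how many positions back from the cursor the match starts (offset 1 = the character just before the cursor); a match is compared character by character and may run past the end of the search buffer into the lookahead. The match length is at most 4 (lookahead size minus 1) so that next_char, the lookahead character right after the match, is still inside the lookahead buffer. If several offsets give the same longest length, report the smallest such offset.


Try each offset into the search buffer:
  offset=1 (pos 4, char 'b'): match length 1
  offset=2 (pos 3, char 'e'): match length 0
  offset=3 (pos 2, char 'b'): match length 3
  offset=4 (pos 1, char 'e'): match length 0
  offset=5 (pos 0, char 'b'): match length 3
Longest match has length 3, found at offsets 3, 5; take the smallest, offset 3.
next_char = character at position 5 + 3 = 8 -> 'c'

Best match: offset=3, length=3 (matching 'beb' starting at position 2)
LZ77 triple: (3, 3, 'c')


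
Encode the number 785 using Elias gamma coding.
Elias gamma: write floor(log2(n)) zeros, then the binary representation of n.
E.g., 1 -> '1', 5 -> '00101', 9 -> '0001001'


num_bits = floor(log2(785)) + 1 = 10
leading_zeros = num_bits - 1 = 9
binary(785) = 1100010001

Elias gamma(785) = '000000000' + '1100010001' = 0000000001100010001 (19 bits)


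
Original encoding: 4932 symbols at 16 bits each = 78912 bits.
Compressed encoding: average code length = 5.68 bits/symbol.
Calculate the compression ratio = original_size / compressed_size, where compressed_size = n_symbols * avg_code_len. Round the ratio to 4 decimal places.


original_size = n_symbols * orig_bits = 4932 * 16 = 78912 bits
compressed_size = n_symbols * avg_code_len = 4932 * 5.68 = 28013.76 bits
ratio = original_size / compressed_size = 78912 / 28013.76 = 2.8169

Compression ratio = 2.8169


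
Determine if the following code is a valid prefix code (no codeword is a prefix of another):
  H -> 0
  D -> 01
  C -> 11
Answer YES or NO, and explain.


Checking each pair (does one codeword prefix another?):
  H='0' vs D='01': prefix -- VIOLATION

NO -- this is NOT a valid prefix code. H (0) is a prefix of D (01).


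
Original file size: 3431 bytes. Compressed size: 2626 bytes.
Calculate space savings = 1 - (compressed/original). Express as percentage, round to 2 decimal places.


ratio = compressed/original = 2626/3431 = 0.765375
savings = 1 - ratio = 1 - 0.765375 = 0.234625
as a percentage: 0.234625 * 100 = 23.46%

Space savings = 1 - 2626/3431 = 23.46%


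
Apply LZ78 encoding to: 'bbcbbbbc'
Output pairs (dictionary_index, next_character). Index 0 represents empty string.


LZ78 encoding steps:
Dictionary: {0: ''}
Step 1: w='' (idx 0), next='b' -> output (0, 'b'), add 'b' as idx 1
Step 2: w='b' (idx 1), next='c' -> output (1, 'c'), add 'bc' as idx 2
Step 3: w='b' (idx 1), next='b' -> output (1, 'b'), add 'bb' as idx 3
Step 4: w='bb' (idx 3), next='c' -> output (3, 'c'), add 'bbc' as idx 4


Encoded: [(0, 'b'), (1, 'c'), (1, 'b'), (3, 'c')]


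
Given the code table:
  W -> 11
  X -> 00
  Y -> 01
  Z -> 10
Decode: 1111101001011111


Decoding:
11 -> W
11 -> W
10 -> Z
10 -> Z
01 -> Y
01 -> Y
11 -> W
11 -> W


Result: WWZZYYWW


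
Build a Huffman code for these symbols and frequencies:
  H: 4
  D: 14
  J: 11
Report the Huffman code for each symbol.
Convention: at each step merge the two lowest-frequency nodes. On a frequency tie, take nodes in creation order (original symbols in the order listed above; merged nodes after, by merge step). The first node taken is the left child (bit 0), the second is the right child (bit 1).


Huffman tree construction:
Step 1: Merge H(4) + J(11) = 15
Step 2: Merge D(14) + (H+J)(15) = 29
Read each symbol's code off the tree from the root (left child = 0, right child = 1).

Codes:
  H: 10 (length 2)
  D: 0 (length 1)
  J: 11 (length 2)
Average code length: 44/29 = 1.5172 bits/symbol


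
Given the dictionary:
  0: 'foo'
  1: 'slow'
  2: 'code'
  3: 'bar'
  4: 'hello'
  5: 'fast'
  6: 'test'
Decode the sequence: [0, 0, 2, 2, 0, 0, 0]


Look up each index in the dictionary:
  0 -> 'foo'
  0 -> 'foo'
  2 -> 'code'
  2 -> 'code'
  0 -> 'foo'
  0 -> 'foo'
  0 -> 'foo'

Decoded: "foo foo code code foo foo foo"


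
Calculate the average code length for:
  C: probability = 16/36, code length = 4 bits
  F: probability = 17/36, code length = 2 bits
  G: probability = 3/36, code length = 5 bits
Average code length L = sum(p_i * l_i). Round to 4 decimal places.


Weighted contributions p_i * l_i:
  C: (16/36) * 4 = 64/36
  F: (17/36) * 2 = 34/36
  G: (3/36) * 5 = 15/36
Sum = (64 + 34 + 15)/36 = 113/36

L = 113/36 = 3.1389 bits/symbol


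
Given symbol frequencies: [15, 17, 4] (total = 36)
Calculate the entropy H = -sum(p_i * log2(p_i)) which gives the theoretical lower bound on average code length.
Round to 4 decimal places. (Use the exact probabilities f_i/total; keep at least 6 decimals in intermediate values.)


Per-symbol terms -p_i * log2(p_i) with p_i = f_i/36:
  p = 15/36 = 0.416667: log2(p) = -1.263034, -p*log2(p) = 0.526264
  p = 17/36 = 0.472222: log2(p) = -1.082462, -p*log2(p) = 0.511163
  p = 4/36 = 0.111111: log2(p) = -3.169925, -p*log2(p) = 0.352214
H = 0.526264 + 0.511163 + 0.352214 = 1.389641

H = 1.3896 bits/symbol


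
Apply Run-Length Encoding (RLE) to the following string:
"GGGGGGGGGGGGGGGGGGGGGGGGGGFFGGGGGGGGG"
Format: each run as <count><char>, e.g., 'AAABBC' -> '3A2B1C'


Scanning runs left to right:
  i=0: run of 'G' x 26 -> '26G'
  i=26: run of 'F' x 2 -> '2F'
  i=28: run of 'G' x 9 -> '9G'

RLE = 26G2F9G


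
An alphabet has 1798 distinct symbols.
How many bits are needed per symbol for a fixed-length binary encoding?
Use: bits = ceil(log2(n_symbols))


log2(1798) = 10.8122
Bracket: 2^10 = 1024 < 1798 <= 2^11 = 2048
So ceil(log2(1798)) = 11

bits = ceil(log2(1798)) = ceil(10.8122) = 11 bits


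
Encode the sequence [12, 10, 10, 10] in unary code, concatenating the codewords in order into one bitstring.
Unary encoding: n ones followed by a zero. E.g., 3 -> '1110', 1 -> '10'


Encode each number as n ones followed by a terminating 0:
  12 -> 1111111111110 (13 bits)
  10 -> 11111111110 (11 bits)
  10 -> 11111111110 (11 bits)
  10 -> 11111111110 (11 bits)
Total length = 13 + 11 + 11 + 11 = 46 bits.

Unary([12, 10, 10, 10]) = 1111111111110111111111101111111111011111111110 (46 bits)


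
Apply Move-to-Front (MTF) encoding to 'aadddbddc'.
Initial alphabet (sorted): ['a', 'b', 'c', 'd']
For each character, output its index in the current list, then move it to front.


MTF encoding:
'a': index 0 in ['a', 'b', 'c', 'd'] -> ['a', 'b', 'c', 'd']
'a': index 0 in ['a', 'b', 'c', 'd'] -> ['a', 'b', 'c', 'd']
'd': index 3 in ['a', 'b', 'c', 'd'] -> ['d', 'a', 'b', 'c']
'd': index 0 in ['d', 'a', 'b', 'c'] -> ['d', 'a', 'b', 'c']
'd': index 0 in ['d', 'a', 'b', 'c'] -> ['d', 'a', 'b', 'c']
'b': index 2 in ['d', 'a', 'b', 'c'] -> ['b', 'd', 'a', 'c']
'd': index 1 in ['b', 'd', 'a', 'c'] -> ['d', 'b', 'a', 'c']
'd': index 0 in ['d', 'b', 'a', 'c'] -> ['d', 'b', 'a', 'c']
'c': index 3 in ['d', 'b', 'a', 'c'] -> ['c', 'd', 'b', 'a']


Output: [0, 0, 3, 0, 0, 2, 1, 0, 3]


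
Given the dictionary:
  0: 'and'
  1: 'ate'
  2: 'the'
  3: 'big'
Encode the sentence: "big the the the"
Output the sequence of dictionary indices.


Look up each word in the dictionary:
  'big' -> 3
  'the' -> 2
  'the' -> 2
  'the' -> 2

Encoded: [3, 2, 2, 2]


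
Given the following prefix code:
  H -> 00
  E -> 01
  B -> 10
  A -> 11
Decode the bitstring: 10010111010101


Decoding step by step:
Bits 10 -> B
Bits 01 -> E
Bits 01 -> E
Bits 11 -> A
Bits 01 -> E
Bits 01 -> E
Bits 01 -> E


Decoded message: BEEAEEE


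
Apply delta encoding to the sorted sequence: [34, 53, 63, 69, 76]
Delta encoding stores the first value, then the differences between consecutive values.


First value: 34
Deltas:
  53 - 34 = 19
  63 - 53 = 10
  69 - 63 = 6
  76 - 69 = 7


Delta encoded: [34, 19, 10, 6, 7]


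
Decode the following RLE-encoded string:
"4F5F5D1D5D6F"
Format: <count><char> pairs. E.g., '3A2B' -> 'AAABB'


Expanding each <count><char> pair:
  4F -> 'FFFF'
  5F -> 'FFFFF'
  5D -> 'DDDDD'
  1D -> 'D'
  5D -> 'DDDDD'
  6F -> 'FFFFFF'

Decoded = FFFFFFFFFDDDDDDDDDDDFFFFFF


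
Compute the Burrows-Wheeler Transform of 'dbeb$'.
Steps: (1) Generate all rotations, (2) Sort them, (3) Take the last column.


Rotations (sorted):
  0: $dbeb -> last char: b
  1: b$dbe -> last char: e
  2: beb$d -> last char: d
  3: dbeb$ -> last char: $
  4: eb$db -> last char: b


BWT = bed$b


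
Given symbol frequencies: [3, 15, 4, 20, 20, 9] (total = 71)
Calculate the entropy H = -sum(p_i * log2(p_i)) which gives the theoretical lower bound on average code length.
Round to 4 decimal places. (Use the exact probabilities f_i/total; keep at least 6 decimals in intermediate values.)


Per-symbol terms -p_i * log2(p_i) with p_i = f_i/71:
  p = 3/71 = 0.042254: log2(p) = -4.564785, -p*log2(p) = 0.192878
  p = 15/71 = 0.211268: log2(p) = -2.242857, -p*log2(p) = 0.473843
  p = 4/71 = 0.056338: log2(p) = -4.149747, -p*log2(p) = 0.233789
  p = 20/71 = 0.281690: log2(p) = -1.827819, -p*log2(p) = 0.514879
  p = 20/71 = 0.281690: log2(p) = -1.827819, -p*log2(p) = 0.514879
  p = 9/71 = 0.126761: log2(p) = -2.979822, -p*log2(p) = 0.377724
H = 0.192878 + 0.473843 + 0.233789 + 0.514879 + 0.514879 + 0.377724 = 2.307992

H = 2.308 bits/symbol


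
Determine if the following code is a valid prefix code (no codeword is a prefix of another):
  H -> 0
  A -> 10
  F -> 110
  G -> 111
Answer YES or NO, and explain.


Checking each pair (does one codeword prefix another?):
  H='0' vs A='10': no prefix
  H='0' vs F='110': no prefix
  H='0' vs G='111': no prefix
  A='10' vs H='0': no prefix
  A='10' vs F='110': no prefix
  A='10' vs G='111': no prefix
  F='110' vs H='0': no prefix
  F='110' vs A='10': no prefix
  F='110' vs G='111': no prefix
  G='111' vs H='0': no prefix
  G='111' vs A='10': no prefix
  G='111' vs F='110': no prefix
No violation found over all pairs.

YES -- this is a valid prefix code. No codeword is a prefix of any other codeword.


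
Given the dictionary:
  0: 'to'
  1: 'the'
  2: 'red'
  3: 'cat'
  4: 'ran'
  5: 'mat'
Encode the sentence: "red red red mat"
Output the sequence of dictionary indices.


Look up each word in the dictionary:
  'red' -> 2
  'red' -> 2
  'red' -> 2
  'mat' -> 5

Encoded: [2, 2, 2, 5]


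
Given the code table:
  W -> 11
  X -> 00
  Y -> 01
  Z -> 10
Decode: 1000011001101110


Decoding:
10 -> Z
00 -> X
01 -> Y
10 -> Z
01 -> Y
10 -> Z
11 -> W
10 -> Z


Result: ZXYZYZWZ


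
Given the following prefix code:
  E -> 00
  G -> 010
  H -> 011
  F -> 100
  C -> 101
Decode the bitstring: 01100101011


Decoding step by step:
Bits 011 -> H
Bits 00 -> E
Bits 101 -> C
Bits 011 -> H


Decoded message: HECH


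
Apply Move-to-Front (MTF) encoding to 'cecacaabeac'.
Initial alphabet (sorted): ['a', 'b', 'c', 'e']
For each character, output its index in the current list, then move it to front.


MTF encoding:
'c': index 2 in ['a', 'b', 'c', 'e'] -> ['c', 'a', 'b', 'e']
'e': index 3 in ['c', 'a', 'b', 'e'] -> ['e', 'c', 'a', 'b']
'c': index 1 in ['e', 'c', 'a', 'b'] -> ['c', 'e', 'a', 'b']
'a': index 2 in ['c', 'e', 'a', 'b'] -> ['a', 'c', 'e', 'b']
'c': index 1 in ['a', 'c', 'e', 'b'] -> ['c', 'a', 'e', 'b']
'a': index 1 in ['c', 'a', 'e', 'b'] -> ['a', 'c', 'e', 'b']
'a': index 0 in ['a', 'c', 'e', 'b'] -> ['a', 'c', 'e', 'b']
'b': index 3 in ['a', 'c', 'e', 'b'] -> ['b', 'a', 'c', 'e']
'e': index 3 in ['b', 'a', 'c', 'e'] -> ['e', 'b', 'a', 'c']
'a': index 2 in ['e', 'b', 'a', 'c'] -> ['a', 'e', 'b', 'c']
'c': index 3 in ['a', 'e', 'b', 'c'] -> ['c', 'a', 'e', 'b']


Output: [2, 3, 1, 2, 1, 1, 0, 3, 3, 2, 3]


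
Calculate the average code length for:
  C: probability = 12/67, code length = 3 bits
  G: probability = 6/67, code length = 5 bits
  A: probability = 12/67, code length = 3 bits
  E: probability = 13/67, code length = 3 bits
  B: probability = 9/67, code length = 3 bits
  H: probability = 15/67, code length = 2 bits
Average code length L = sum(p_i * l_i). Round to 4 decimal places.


Weighted contributions p_i * l_i:
  C: (12/67) * 3 = 36/67
  G: (6/67) * 5 = 30/67
  A: (12/67) * 3 = 36/67
  E: (13/67) * 3 = 39/67
  B: (9/67) * 3 = 27/67
  H: (15/67) * 2 = 30/67
Sum = (36 + 30 + 36 + 39 + 27 + 30)/67 = 198/67

L = 198/67 = 2.9552 bits/symbol


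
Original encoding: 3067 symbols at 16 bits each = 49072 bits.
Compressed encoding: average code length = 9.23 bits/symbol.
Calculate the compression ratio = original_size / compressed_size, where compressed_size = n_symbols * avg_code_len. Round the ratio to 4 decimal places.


original_size = n_symbols * orig_bits = 3067 * 16 = 49072 bits
compressed_size = n_symbols * avg_code_len = 3067 * 9.23 = 28308.41 bits
ratio = original_size / compressed_size = 49072 / 28308.41 = 1.7335

Compression ratio = 1.7335


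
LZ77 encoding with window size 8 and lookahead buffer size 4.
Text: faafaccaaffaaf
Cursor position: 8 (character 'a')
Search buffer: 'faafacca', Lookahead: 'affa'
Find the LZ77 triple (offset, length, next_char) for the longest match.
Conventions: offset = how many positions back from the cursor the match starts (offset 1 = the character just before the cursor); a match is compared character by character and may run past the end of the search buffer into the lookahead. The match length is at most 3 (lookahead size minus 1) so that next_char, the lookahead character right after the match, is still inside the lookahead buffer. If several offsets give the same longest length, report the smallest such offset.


Try each offset into the search buffer:
  offset=1 (pos 7, char 'a'): match length 1
  offset=2 (pos 6, char 'c'): match length 0
  offset=3 (pos 5, char 'c'): match length 0
  offset=4 (pos 4, char 'a'): match length 1
  offset=5 (pos 3, char 'f'): match length 0
  offset=6 (pos 2, char 'a'): match length 2
  offset=7 (pos 1, char 'a'): match length 1
  offset=8 (pos 0, char 'f'): match length 0
Longest match has length 2 at offset 6.
next_char = character at position 8 + 2 = 10 -> 'f'

Best match: offset=6, length=2 (matching 'af' starting at position 2)
LZ77 triple: (6, 2, 'f')


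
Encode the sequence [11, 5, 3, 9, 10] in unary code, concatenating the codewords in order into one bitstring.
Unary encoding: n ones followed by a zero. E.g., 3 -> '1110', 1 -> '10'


Encode each number as n ones followed by a terminating 0:
  11 -> 111111111110 (12 bits)
  5 -> 111110 (6 bits)
  3 -> 1110 (4 bits)
  9 -> 1111111110 (10 bits)
  10 -> 11111111110 (11 bits)
Total length = 12 + 6 + 4 + 10 + 11 = 43 bits.

Unary([11, 5, 3, 9, 10]) = 1111111111101111101110111111111011111111110 (43 bits)


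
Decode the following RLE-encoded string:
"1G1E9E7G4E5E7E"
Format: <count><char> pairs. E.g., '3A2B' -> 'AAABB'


Expanding each <count><char> pair:
  1G -> 'G'
  1E -> 'E'
  9E -> 'EEEEEEEEE'
  7G -> 'GGGGGGG'
  4E -> 'EEEE'
  5E -> 'EEEEE'
  7E -> 'EEEEEEE'

Decoded = GEEEEEEEEEEGGGGGGGEEEEEEEEEEEEEEEE


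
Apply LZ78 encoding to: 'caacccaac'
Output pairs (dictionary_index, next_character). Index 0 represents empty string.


LZ78 encoding steps:
Dictionary: {0: ''}
Step 1: w='' (idx 0), next='c' -> output (0, 'c'), add 'c' as idx 1
Step 2: w='' (idx 0), next='a' -> output (0, 'a'), add 'a' as idx 2
Step 3: w='a' (idx 2), next='c' -> output (2, 'c'), add 'ac' as idx 3
Step 4: w='c' (idx 1), next='c' -> output (1, 'c'), add 'cc' as idx 4
Step 5: w='a' (idx 2), next='a' -> output (2, 'a'), add 'aa' as idx 5
Step 6: w='c' (idx 1), end of input -> output (1, '')


Encoded: [(0, 'c'), (0, 'a'), (2, 'c'), (1, 'c'), (2, 'a'), (1, '')]


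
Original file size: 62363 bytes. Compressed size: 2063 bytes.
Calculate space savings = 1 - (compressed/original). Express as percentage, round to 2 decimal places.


ratio = compressed/original = 2063/62363 = 0.033081
savings = 1 - ratio = 1 - 0.033081 = 0.966919
as a percentage: 0.966919 * 100 = 96.69%

Space savings = 1 - 2063/62363 = 96.69%


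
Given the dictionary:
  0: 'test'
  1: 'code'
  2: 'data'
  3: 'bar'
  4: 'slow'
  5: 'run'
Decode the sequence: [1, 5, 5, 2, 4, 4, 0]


Look up each index in the dictionary:
  1 -> 'code'
  5 -> 'run'
  5 -> 'run'
  2 -> 'data'
  4 -> 'slow'
  4 -> 'slow'
  0 -> 'test'

Decoded: "code run run data slow slow test"


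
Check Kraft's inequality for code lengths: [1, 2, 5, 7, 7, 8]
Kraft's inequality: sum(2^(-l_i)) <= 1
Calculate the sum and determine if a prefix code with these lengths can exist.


Sum = 2^(-1) + 2^(-2) + 2^(-5) + 2^(-7) + 2^(-7) + 2^(-8)
    = 0.5 + 0.25 + 0.03125 + 0.0078125 + 0.0078125 + 0.00390625
    = 205/256 = 0.80078125
Since 0.80078125 <= 1, Kraft's inequality IS satisfied.
A prefix code with these lengths CAN exist.

Kraft sum = 0.80078125. Satisfied.


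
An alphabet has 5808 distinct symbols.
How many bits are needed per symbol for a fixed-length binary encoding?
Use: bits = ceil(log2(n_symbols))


log2(5808) = 12.5038
Bracket: 2^12 = 4096 < 5808 <= 2^13 = 8192
So ceil(log2(5808)) = 13

bits = ceil(log2(5808)) = ceil(12.5038) = 13 bits


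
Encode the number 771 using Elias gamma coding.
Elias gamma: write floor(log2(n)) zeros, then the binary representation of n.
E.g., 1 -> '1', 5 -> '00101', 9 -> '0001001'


num_bits = floor(log2(771)) + 1 = 10
leading_zeros = num_bits - 1 = 9
binary(771) = 1100000011

Elias gamma(771) = '000000000' + '1100000011' = 0000000001100000011 (19 bits)


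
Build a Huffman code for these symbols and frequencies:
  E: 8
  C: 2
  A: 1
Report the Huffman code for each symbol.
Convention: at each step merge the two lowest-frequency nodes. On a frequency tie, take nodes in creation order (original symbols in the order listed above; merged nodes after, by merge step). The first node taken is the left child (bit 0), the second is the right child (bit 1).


Huffman tree construction:
Step 1: Merge A(1) + C(2) = 3
Step 2: Merge (A+C)(3) + E(8) = 11
Read each symbol's code off the tree from the root (left child = 0, right child = 1).

Codes:
  E: 1 (length 1)
  C: 01 (length 2)
  A: 00 (length 2)
Average code length: 14/11 = 1.2727 bits/symbol


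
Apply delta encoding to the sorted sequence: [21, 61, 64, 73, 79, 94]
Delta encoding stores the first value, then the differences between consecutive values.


First value: 21
Deltas:
  61 - 21 = 40
  64 - 61 = 3
  73 - 64 = 9
  79 - 73 = 6
  94 - 79 = 15


Delta encoded: [21, 40, 3, 9, 6, 15]


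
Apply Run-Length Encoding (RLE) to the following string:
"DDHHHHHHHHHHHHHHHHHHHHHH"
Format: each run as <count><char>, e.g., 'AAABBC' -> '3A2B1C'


Scanning runs left to right:
  i=0: run of 'D' x 2 -> '2D'
  i=2: run of 'H' x 22 -> '22H'

RLE = 2D22H


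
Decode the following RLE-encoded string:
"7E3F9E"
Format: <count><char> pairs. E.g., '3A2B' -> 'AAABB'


Expanding each <count><char> pair:
  7E -> 'EEEEEEE'
  3F -> 'FFF'
  9E -> 'EEEEEEEEE'

Decoded = EEEEEEEFFFEEEEEEEEE


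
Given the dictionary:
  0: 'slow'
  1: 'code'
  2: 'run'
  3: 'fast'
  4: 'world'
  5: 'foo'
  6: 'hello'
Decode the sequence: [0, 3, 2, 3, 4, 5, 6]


Look up each index in the dictionary:
  0 -> 'slow'
  3 -> 'fast'
  2 -> 'run'
  3 -> 'fast'
  4 -> 'world'
  5 -> 'foo'
  6 -> 'hello'

Decoded: "slow fast run fast world foo hello"


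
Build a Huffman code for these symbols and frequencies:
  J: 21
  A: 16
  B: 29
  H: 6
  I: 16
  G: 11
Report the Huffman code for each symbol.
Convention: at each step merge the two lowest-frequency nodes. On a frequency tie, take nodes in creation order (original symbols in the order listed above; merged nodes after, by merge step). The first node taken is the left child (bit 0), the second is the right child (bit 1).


Huffman tree construction:
Step 1: Merge H(6) + G(11) = 17
Step 2: Merge A(16) + I(16) = 32
Step 3: Merge (H+G)(17) + J(21) = 38
Step 4: Merge B(29) + (A+I)(32) = 61
Step 5: Merge ((H+G)+J)(38) + (B+(A+I))(61) = 99
Read each symbol's code off the tree from the root (left child = 0, right child = 1).

Codes:
  J: 01 (length 2)
  A: 110 (length 3)
  B: 10 (length 2)
  H: 000 (length 3)
  I: 111 (length 3)
  G: 001 (length 3)
Average code length: 247/99 = 2.4949 bits/symbol


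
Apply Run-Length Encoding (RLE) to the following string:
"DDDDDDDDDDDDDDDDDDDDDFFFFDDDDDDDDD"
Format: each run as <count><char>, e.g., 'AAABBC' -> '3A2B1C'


Scanning runs left to right:
  i=0: run of 'D' x 21 -> '21D'
  i=21: run of 'F' x 4 -> '4F'
  i=25: run of 'D' x 9 -> '9D'

RLE = 21D4F9D


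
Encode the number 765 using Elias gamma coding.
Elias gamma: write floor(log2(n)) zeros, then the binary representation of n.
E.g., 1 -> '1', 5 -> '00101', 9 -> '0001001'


num_bits = floor(log2(765)) + 1 = 10
leading_zeros = num_bits - 1 = 9
binary(765) = 1011111101

Elias gamma(765) = '000000000' + '1011111101' = 0000000001011111101 (19 bits)


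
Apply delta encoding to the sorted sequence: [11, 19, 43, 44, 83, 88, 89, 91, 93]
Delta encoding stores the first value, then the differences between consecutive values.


First value: 11
Deltas:
  19 - 11 = 8
  43 - 19 = 24
  44 - 43 = 1
  83 - 44 = 39
  88 - 83 = 5
  89 - 88 = 1
  91 - 89 = 2
  93 - 91 = 2


Delta encoded: [11, 8, 24, 1, 39, 5, 1, 2, 2]


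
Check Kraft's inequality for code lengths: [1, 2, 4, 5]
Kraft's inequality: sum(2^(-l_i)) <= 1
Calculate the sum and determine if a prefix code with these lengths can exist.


Sum = 2^(-1) + 2^(-2) + 2^(-4) + 2^(-5)
    = 0.5 + 0.25 + 0.0625 + 0.03125
    = 27/32 = 0.84375
Since 0.84375 <= 1, Kraft's inequality IS satisfied.
A prefix code with these lengths CAN exist.

Kraft sum = 0.84375. Satisfied.


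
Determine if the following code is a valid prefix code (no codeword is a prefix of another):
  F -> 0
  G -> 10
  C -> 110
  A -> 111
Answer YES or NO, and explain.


Checking each pair (does one codeword prefix another?):
  F='0' vs G='10': no prefix
  F='0' vs C='110': no prefix
  F='0' vs A='111': no prefix
  G='10' vs F='0': no prefix
  G='10' vs C='110': no prefix
  G='10' vs A='111': no prefix
  C='110' vs F='0': no prefix
  C='110' vs G='10': no prefix
  C='110' vs A='111': no prefix
  A='111' vs F='0': no prefix
  A='111' vs G='10': no prefix
  A='111' vs C='110': no prefix
No violation found over all pairs.

YES -- this is a valid prefix code. No codeword is a prefix of any other codeword.


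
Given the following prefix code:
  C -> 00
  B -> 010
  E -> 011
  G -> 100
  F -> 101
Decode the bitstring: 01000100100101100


Decoding step by step:
Bits 010 -> B
Bits 00 -> C
Bits 100 -> G
Bits 100 -> G
Bits 101 -> F
Bits 100 -> G


Decoded message: BCGGFG


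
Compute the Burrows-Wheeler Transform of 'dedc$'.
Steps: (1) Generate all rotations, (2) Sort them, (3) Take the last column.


Rotations (sorted):
  0: $dedc -> last char: c
  1: c$ded -> last char: d
  2: dc$de -> last char: e
  3: dedc$ -> last char: $
  4: edc$d -> last char: d


BWT = cde$d


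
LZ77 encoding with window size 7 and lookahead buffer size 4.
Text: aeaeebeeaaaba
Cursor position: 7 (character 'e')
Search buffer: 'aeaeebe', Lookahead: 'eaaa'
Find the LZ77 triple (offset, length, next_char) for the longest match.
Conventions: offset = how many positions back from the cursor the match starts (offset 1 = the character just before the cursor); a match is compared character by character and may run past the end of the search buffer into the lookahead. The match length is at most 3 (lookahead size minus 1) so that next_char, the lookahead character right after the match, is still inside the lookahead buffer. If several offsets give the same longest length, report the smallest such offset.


Try each offset into the search buffer:
  offset=1 (pos 6, char 'e'): match length 1
  offset=2 (pos 5, char 'b'): match length 0
  offset=3 (pos 4, char 'e'): match length 1
  offset=4 (pos 3, char 'e'): match length 1
  offset=5 (pos 2, char 'a'): match length 0
  offset=6 (pos 1, char 'e'): match length 2
  offset=7 (pos 0, char 'a'): match length 0
Longest match has length 2 at offset 6.
next_char = character at position 7 + 2 = 9 -> 'a'

Best match: offset=6, length=2 (matching 'ea' starting at position 1)
LZ77 triple: (6, 2, 'a')


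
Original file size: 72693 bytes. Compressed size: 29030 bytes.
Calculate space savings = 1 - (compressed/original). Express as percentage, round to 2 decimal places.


ratio = compressed/original = 29030/72693 = 0.399351
savings = 1 - ratio = 1 - 0.399351 = 0.600649
as a percentage: 0.600649 * 100 = 60.06%

Space savings = 1 - 29030/72693 = 60.06%


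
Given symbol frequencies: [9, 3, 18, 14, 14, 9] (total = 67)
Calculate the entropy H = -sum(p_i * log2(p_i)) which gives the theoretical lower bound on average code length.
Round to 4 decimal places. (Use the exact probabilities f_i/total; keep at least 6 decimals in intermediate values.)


Per-symbol terms -p_i * log2(p_i) with p_i = f_i/67:
  p = 9/67 = 0.134328: log2(p) = -2.896164, -p*log2(p) = 0.389037
  p = 3/67 = 0.044776: log2(p) = -4.481127, -p*log2(p) = 0.200647
  p = 18/67 = 0.268657: log2(p) = -1.896164, -p*log2(p) = 0.509417
  p = 14/67 = 0.208955: log2(p) = -2.258734, -p*log2(p) = 0.471974
  p = 14/67 = 0.208955: log2(p) = -2.258734, -p*log2(p) = 0.471974
  p = 9/67 = 0.134328: log2(p) = -2.896164, -p*log2(p) = 0.389037
H = 0.389037 + 0.200647 + 0.509417 + 0.471974 + 0.471974 + 0.389037 = 2.432086

H = 2.4321 bits/symbol


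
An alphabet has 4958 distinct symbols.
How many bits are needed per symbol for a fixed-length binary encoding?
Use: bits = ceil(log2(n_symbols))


log2(4958) = 12.2755
Bracket: 2^12 = 4096 < 4958 <= 2^13 = 8192
So ceil(log2(4958)) = 13

bits = ceil(log2(4958)) = ceil(12.2755) = 13 bits


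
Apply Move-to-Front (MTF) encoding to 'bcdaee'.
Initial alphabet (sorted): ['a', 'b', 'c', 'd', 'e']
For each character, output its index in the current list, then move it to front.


MTF encoding:
'b': index 1 in ['a', 'b', 'c', 'd', 'e'] -> ['b', 'a', 'c', 'd', 'e']
'c': index 2 in ['b', 'a', 'c', 'd', 'e'] -> ['c', 'b', 'a', 'd', 'e']
'd': index 3 in ['c', 'b', 'a', 'd', 'e'] -> ['d', 'c', 'b', 'a', 'e']
'a': index 3 in ['d', 'c', 'b', 'a', 'e'] -> ['a', 'd', 'c', 'b', 'e']
'e': index 4 in ['a', 'd', 'c', 'b', 'e'] -> ['e', 'a', 'd', 'c', 'b']
'e': index 0 in ['e', 'a', 'd', 'c', 'b'] -> ['e', 'a', 'd', 'c', 'b']


Output: [1, 2, 3, 3, 4, 0]


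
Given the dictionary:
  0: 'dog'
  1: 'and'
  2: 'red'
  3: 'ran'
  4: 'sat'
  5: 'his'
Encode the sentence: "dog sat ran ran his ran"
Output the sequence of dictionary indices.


Look up each word in the dictionary:
  'dog' -> 0
  'sat' -> 4
  'ran' -> 3
  'ran' -> 3
  'his' -> 5
  'ran' -> 3

Encoded: [0, 4, 3, 3, 5, 3]


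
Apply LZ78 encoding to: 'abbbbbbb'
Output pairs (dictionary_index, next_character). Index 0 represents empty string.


LZ78 encoding steps:
Dictionary: {0: ''}
Step 1: w='' (idx 0), next='a' -> output (0, 'a'), add 'a' as idx 1
Step 2: w='' (idx 0), next='b' -> output (0, 'b'), add 'b' as idx 2
Step 3: w='b' (idx 2), next='b' -> output (2, 'b'), add 'bb' as idx 3
Step 4: w='bb' (idx 3), next='b' -> output (3, 'b'), add 'bbb' as idx 4
Step 5: w='b' (idx 2), end of input -> output (2, '')


Encoded: [(0, 'a'), (0, 'b'), (2, 'b'), (3, 'b'), (2, '')]


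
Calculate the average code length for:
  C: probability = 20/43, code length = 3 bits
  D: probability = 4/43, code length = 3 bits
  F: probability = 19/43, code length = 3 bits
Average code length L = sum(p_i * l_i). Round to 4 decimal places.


Weighted contributions p_i * l_i:
  C: (20/43) * 3 = 60/43
  D: (4/43) * 3 = 12/43
  F: (19/43) * 3 = 57/43
Sum = (60 + 12 + 57)/43 = 129/43

L = 129/43 = 3.0000 bits/symbol


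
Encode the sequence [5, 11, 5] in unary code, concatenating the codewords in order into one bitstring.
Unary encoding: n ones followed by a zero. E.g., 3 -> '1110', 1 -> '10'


Encode each number as n ones followed by a terminating 0:
  5 -> 111110 (6 bits)
  11 -> 111111111110 (12 bits)
  5 -> 111110 (6 bits)
Total length = 6 + 12 + 6 = 24 bits.

Unary([5, 11, 5]) = 111110111111111110111110 (24 bits)


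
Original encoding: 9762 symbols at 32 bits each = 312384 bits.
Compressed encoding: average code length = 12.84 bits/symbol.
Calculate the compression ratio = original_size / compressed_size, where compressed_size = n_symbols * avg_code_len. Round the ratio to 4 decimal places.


original_size = n_symbols * orig_bits = 9762 * 32 = 312384 bits
compressed_size = n_symbols * avg_code_len = 9762 * 12.84 = 125344.08 bits
ratio = original_size / compressed_size = 312384 / 125344.08 = 2.4922

Compression ratio = 2.4922


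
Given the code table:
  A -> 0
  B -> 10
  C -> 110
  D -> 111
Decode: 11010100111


Decoding:
110 -> C
10 -> B
10 -> B
0 -> A
111 -> D


Result: CBBAD


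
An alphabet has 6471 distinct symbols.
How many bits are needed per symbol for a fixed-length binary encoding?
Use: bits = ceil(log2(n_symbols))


log2(6471) = 12.6598
Bracket: 2^12 = 4096 < 6471 <= 2^13 = 8192
So ceil(log2(6471)) = 13

bits = ceil(log2(6471)) = ceil(12.6598) = 13 bits


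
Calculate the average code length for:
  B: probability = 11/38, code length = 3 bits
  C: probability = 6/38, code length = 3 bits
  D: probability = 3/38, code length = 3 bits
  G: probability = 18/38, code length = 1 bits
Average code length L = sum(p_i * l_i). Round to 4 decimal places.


Weighted contributions p_i * l_i:
  B: (11/38) * 3 = 33/38
  C: (6/38) * 3 = 18/38
  D: (3/38) * 3 = 9/38
  G: (18/38) * 1 = 18/38
Sum = (33 + 18 + 9 + 18)/38 = 78/38

L = 78/38 = 2.0526 bits/symbol


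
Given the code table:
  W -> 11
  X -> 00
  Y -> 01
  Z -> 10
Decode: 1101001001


Decoding:
11 -> W
01 -> Y
00 -> X
10 -> Z
01 -> Y


Result: WYXZY


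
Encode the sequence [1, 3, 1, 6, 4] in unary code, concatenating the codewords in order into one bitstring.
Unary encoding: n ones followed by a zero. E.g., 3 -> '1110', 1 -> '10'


Encode each number as n ones followed by a terminating 0:
  1 -> 10 (2 bits)
  3 -> 1110 (4 bits)
  1 -> 10 (2 bits)
  6 -> 1111110 (7 bits)
  4 -> 11110 (5 bits)
Total length = 2 + 4 + 2 + 7 + 5 = 20 bits.

Unary([1, 3, 1, 6, 4]) = 10111010111111011110 (20 bits)
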